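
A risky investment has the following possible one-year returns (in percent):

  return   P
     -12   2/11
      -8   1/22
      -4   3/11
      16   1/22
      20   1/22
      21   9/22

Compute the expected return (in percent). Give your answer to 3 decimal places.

E[X] = (2/11)·(-12) + (1/22)·(-8) + (3/11)·(-4) + (1/22)·16 + (1/22)·20 + (9/22)·21
     = 145/22 ≈ 6.591

6.591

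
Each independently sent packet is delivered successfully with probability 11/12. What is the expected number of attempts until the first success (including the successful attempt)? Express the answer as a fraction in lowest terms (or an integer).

12/11

For a geometric distribution, E[trials] = 1/p = 1/(11/12) = 12/11.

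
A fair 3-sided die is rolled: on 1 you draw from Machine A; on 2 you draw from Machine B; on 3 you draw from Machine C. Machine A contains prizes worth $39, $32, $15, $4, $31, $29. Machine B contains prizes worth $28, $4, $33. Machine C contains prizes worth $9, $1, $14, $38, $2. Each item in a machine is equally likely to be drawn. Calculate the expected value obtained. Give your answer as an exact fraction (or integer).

892/45 dollars

E[X | Machine A] = (39 + 32 + 15 + 4 + 31 + 29)/6 = 25
E[X | Machine B] = (28 + 4 + 33)/3 = 65/3
E[X | Machine C] = (9 + 1 + 14 + 38 + 2)/5 = 64/5
E[X] = (1/3)·25 + (1/3)·65/3 + (1/3)·64/5 = 892/45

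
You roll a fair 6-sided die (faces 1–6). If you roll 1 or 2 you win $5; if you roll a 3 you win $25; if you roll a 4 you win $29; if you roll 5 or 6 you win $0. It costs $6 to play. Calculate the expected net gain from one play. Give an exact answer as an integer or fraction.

E[payout] = (1/3)·0 + (1/3)·5 + (1/6)·25 + (1/6)·29 = 32/3
Expected profit = 32/3 − 6 = 14/3

14/3 dollars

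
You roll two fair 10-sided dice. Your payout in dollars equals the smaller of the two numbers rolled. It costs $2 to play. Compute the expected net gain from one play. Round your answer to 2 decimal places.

$1.85

Distribution of the smaller of the two numbers rolled: 1 w.p. 19/100, 2 w.p. 17/100, 3 w.p. 3/20, 4 w.p. 13/100, 5 w.p. 11/100, 6 w.p. 9/100, …
E[payout] = (19/100)·1 + (17/100)·2 + (3/20)·3 + (13/100)·4 + (11/100)·5 + (9/100)·6 + (7/100)·7 + (1/20)·8 + (3/100)·9 + (1/100)·10 = 77/20
Expected profit = 77/20 − 2 = 37/20 ≈ $1.85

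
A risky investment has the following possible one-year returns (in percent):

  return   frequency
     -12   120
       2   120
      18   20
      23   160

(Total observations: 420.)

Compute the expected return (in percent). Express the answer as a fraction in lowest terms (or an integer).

142/21

Total = 420, so P(return=-12) = 120/420, etc.
E[X] = (2/7)·(-12) + (2/7)·2 + (1/21)·18 + (8/21)·23
     = 142/21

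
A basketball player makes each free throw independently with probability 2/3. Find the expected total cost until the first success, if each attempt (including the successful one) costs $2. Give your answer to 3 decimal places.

$3.000

E[#attempts] = 1/p = 3/2; E[cost] = 2·3/2 = 3.
≈ 3.000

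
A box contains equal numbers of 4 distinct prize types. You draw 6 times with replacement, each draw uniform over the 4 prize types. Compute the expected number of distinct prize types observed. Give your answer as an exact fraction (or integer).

Let Xⱼ=1 if type j appears at least once. P(Xⱼ=1) = 1 − ((4−1)/4)^6 = 3367/4096.
E[#distinct] = 4·3367/4096 = 3367/1024.

3367/1024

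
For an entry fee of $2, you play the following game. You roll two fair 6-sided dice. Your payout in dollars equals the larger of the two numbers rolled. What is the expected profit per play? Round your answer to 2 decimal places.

$2.47

Distribution of the larger of the two numbers rolled: 1 w.p. 1/36, 2 w.p. 1/12, 3 w.p. 5/36, 4 w.p. 7/36, 5 w.p. 1/4, 6 w.p. 11/36
E[payout] = (1/36)·1 + (1/12)·2 + (5/36)·3 + (7/36)·4 + (1/4)·5 + (11/36)·6 = 161/36
Expected profit = 161/36 − 2 = 89/36 ≈ $2.47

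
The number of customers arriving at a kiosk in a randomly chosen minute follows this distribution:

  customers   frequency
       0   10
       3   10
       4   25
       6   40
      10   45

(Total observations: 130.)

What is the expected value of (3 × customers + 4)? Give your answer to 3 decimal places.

Total = 130, so P(customers=0) = 10/130, etc.
E[3x+4] = (1/13)·4 + (1/13)·13 + (5/26)·16 + (4/13)·22 + (9/26)·34
     = 298/13 ≈ 22.923

22.923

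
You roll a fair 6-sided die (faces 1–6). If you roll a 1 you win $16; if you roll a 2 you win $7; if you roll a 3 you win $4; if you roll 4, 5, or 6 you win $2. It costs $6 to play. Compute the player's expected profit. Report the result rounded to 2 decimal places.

E[payout] = (1/2)·2 + (1/6)·4 + (1/6)·7 + (1/6)·16 = 11/2
Expected profit = 11/2 − 6 = -1/2 ≈ -$0.50

-$0.50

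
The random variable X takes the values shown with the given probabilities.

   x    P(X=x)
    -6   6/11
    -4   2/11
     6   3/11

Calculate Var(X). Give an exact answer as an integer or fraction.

3240/121

E[X] = (6/11)·(-6) + (2/11)·(-4) + (3/11)·6 = -26/11
E[X²] = (6/11)·36 + (2/11)·16 + (3/11)·36 = 356/11
Var(X) = 356/11 − (-26/11)² = 3240/121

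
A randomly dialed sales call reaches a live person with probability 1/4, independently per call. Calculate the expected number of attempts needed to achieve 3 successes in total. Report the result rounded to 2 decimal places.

12.00

By linearity (sum of 3 independent geometric waits), E[trials] = 3/p = 3/(1/4) = 12.
≈ 12.00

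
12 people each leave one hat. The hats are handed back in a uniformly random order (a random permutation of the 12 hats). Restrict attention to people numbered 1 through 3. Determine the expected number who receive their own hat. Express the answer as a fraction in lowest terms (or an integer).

Let Xᵢ = 1 if person i gets their own hat. For each i, P(Xᵢ=1) = 1/12.
By linearity of expectation, E[X₁+…+X_3] = 3·(1/12) = 1/4.

1/4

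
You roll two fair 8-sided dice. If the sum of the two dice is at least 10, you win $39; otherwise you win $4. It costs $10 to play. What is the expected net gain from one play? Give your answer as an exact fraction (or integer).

E[payout] = (9/16)·4 + (7/16)·39 = 309/16
Expected profit = 309/16 − 10 = 149/16

149/16 dollars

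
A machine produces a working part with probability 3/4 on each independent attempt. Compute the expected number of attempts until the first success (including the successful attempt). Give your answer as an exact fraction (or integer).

For a geometric distribution, E[trials] = 1/p = 1/(3/4) = 4/3.

4/3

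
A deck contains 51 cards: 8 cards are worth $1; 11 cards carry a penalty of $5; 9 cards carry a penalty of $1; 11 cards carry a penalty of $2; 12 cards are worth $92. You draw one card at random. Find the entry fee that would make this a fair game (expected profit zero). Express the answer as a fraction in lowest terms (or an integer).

E[payout] = (8/51)·1 + (11/51)·(-5) + (9/51)·(-1) + (11/51)·(-2) + (12/51)·92 = 342/17
Fair fee = E[payout] = 342/17

342/17 dollars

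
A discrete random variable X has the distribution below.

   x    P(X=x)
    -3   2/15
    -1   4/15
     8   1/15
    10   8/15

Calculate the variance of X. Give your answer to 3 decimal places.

E[X] = (2/15)·(-3) + (4/15)·(-1) + (1/15)·8 + (8/15)·10 = 26/5
E[X²] = (2/15)·9 + (4/15)·1 + (1/15)·64 + (8/15)·100 = 886/15
Var(X) = 886/15 − (26/5)² = 2402/75 ≈ 32.027

32.027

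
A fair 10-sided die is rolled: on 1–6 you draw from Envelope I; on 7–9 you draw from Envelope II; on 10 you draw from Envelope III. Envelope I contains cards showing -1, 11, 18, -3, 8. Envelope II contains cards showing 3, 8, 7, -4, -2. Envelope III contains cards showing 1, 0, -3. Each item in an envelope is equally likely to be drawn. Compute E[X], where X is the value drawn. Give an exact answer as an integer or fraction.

E[X | Envelope I] = (-1 + 11 + 18 − 3 + 8)/5 = 33/5
E[X | Envelope II] = (3 + 8 + 7 − 4 − 2)/5 = 12/5
E[X | Envelope III] = (1 + 0 − 3)/3 = -2/3
E[X] = (3/5)·33/5 + (3/10)·12/5 + (1/10)·(-2/3) = 346/75

346/75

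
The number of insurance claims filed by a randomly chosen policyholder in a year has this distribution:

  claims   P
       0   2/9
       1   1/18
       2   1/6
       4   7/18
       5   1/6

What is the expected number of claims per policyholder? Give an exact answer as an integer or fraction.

25/9

E[X] = (2/9)·0 + (1/18)·1 + (1/6)·2 + (7/18)·4 + (1/6)·5
     = 25/9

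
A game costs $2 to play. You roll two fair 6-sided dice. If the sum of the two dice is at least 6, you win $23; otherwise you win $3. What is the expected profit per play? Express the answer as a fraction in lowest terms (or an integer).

139/9 dollars

E[payout] = (5/18)·3 + (13/18)·23 = 157/9
Expected profit = 157/9 − 2 = 139/9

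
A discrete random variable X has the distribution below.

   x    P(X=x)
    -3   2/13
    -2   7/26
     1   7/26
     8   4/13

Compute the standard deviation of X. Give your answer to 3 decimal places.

E[X] = 45/26, E[X²] = 583/26
Var(X) = E[X²] − (E[X])² = 583/26 − 2025/676 = 13133/676
SD(X) = √(13133/676) ≈ 4.408

4.408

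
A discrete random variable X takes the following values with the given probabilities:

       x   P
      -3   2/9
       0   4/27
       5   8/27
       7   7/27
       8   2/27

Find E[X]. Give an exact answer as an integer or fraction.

E[X] = (2/9)·(-3) + (4/27)·0 + (8/27)·5 + (7/27)·7 + (2/27)·8
     = 29/9

29/9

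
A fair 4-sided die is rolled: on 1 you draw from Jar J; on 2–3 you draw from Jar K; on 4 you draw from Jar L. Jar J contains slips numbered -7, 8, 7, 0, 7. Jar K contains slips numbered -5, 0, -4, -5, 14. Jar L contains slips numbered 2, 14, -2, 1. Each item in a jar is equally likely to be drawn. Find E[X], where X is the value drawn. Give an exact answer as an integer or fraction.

27/16

E[X | Jar J] = (-7 + 8 + 7 + 0 + 7)/5 = 3
E[X | Jar K] = (-5 + 0 − 4 − 5 + 14)/5 = 0
E[X | Jar L] = (2 + 14 − 2 + 1)/4 = 15/4
E[X] = (1/4)·3 + (1/2)·0 + (1/4)·15/4 = 27/16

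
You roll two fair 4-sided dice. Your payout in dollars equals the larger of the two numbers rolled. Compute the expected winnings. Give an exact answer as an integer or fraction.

25/8 dollars

Distribution of the larger of the two numbers rolled: 1 w.p. 1/16, 2 w.p. 3/16, 3 w.p. 5/16, 4 w.p. 7/16
E[payout] = (1/16)·1 + (3/16)·2 + (5/16)·3 + (7/16)·4 = 25/8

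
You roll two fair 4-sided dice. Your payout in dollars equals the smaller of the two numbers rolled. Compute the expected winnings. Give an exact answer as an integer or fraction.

Distribution of the smaller of the two numbers rolled: 1 w.p. 7/16, 2 w.p. 5/16, 3 w.p. 3/16, 4 w.p. 1/16
E[payout] = (7/16)·1 + (5/16)·2 + (3/16)·3 + (1/16)·4 = 15/8

15/8 dollars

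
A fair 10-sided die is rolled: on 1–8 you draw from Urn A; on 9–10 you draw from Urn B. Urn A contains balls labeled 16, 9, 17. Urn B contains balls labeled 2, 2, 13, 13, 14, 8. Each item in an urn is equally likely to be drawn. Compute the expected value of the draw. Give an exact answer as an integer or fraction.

194/15

E[X | Urn A] = (16 + 9 + 17)/3 = 14
E[X | Urn B] = (2 + 2 + 13 + 13 + 14 + 8)/6 = 26/3
E[X] = (4/5)·14 + (1/5)·26/3 = 194/15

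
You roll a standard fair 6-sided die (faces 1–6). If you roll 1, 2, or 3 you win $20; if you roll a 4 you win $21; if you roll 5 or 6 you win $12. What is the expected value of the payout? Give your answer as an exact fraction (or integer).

E[payout] = (1/3)·12 + (1/2)·20 + (1/6)·21 = 35/2

35/2 dollars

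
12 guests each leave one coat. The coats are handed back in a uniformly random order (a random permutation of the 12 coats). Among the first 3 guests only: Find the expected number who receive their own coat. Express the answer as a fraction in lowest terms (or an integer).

1/4

Let Xᵢ = 1 if person i gets their own coat. For each i, P(Xᵢ=1) = 1/12.
By linearity of expectation, E[X₁+…+X_3] = 3·(1/12) = 1/4.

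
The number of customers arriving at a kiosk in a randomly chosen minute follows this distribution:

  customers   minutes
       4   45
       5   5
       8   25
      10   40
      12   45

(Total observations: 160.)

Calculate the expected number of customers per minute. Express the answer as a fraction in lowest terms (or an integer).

Total = 160, so P(customers=4) = 45/160, etc.
E[X] = (9/32)·4 + (1/32)·5 + (5/32)·8 + (1/4)·10 + (9/32)·12
     = 269/32

269/32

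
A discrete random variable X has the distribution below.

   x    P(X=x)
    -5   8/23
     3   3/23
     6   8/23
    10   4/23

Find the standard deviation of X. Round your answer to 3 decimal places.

5.800

E[X] = 57/23, E[X²] = 915/23
Var(X) = E[X²] − (E[X])² = 915/23 − 3249/529 = 17796/529
SD(X) = √(17796/529) ≈ 5.800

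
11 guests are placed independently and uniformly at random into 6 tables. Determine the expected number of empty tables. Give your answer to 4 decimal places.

0.8075

Let Xⱼ=1 if table j is empty. P(Xⱼ=1) = ((6-1)/6)^11 = 48828125/362797056.
By linearity, E[#empty] = 6·48828125/362797056 = 48828125/60466176.
≈ 0.8075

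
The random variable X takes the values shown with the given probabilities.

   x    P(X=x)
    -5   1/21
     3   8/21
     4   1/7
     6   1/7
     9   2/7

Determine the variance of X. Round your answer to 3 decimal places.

E[X] = (1/21)·(-5) + (8/21)·3 + (1/7)·4 + (1/7)·6 + (2/7)·9 = 103/21
E[X²] = (1/21)·25 + (8/21)·9 + (1/7)·16 + (1/7)·36 + (2/7)·81 = 739/21
Var(X) = 739/21 − (103/21)² = 4910/441 ≈ 11.134

11.134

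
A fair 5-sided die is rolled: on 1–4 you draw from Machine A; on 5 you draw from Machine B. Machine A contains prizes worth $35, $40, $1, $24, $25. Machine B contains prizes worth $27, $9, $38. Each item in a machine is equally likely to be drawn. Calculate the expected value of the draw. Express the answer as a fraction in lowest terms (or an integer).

374/15 dollars

E[X | Machine A] = (35 + 40 + 1 + 24 + 25)/5 = 25
E[X | Machine B] = (27 + 9 + 38)/3 = 74/3
E[X] = (4/5)·25 + (1/5)·74/3 = 374/15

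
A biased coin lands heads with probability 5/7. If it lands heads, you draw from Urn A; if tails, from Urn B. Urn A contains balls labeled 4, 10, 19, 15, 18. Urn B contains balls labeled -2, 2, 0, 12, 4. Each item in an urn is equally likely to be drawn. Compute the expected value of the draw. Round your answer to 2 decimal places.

10.34

E[X | Urn A] = (4 + 10 + 19 + 15 + 18)/5 = 66/5
E[X | Urn B] = (-2 + 2 + 0 + 12 + 4)/5 = 16/5
E[X] = (5/7)·66/5 + (2/7)·16/5 = 362/35 ≈ 10.34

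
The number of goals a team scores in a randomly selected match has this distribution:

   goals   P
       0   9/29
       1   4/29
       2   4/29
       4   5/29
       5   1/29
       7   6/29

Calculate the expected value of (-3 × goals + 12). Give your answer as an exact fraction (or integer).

E[-3x+12] = (9/29)·12 + (4/29)·9 + (4/29)·6 + (5/29)·0 + (1/29)·(-3) + (6/29)·(-9)
     = 111/29

111/29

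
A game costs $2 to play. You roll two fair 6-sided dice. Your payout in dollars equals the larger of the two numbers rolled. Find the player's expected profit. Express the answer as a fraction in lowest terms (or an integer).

Distribution of the larger of the two numbers rolled: 1 w.p. 1/36, 2 w.p. 1/12, 3 w.p. 5/36, 4 w.p. 7/36, 5 w.p. 1/4, 6 w.p. 11/36
E[payout] = (1/36)·1 + (1/12)·2 + (5/36)·3 + (7/36)·4 + (1/4)·5 + (11/36)·6 = 161/36
Expected profit = 161/36 − 2 = 89/36

89/36 dollars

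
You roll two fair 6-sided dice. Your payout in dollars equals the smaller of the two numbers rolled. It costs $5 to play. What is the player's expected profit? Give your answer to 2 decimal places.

-$2.47

Distribution of the smaller of the two numbers rolled: 1 w.p. 11/36, 2 w.p. 1/4, 3 w.p. 7/36, 4 w.p. 5/36, 5 w.p. 1/12, 6 w.p. 1/36
E[payout] = (11/36)·1 + (1/4)·2 + (7/36)·3 + (5/36)·4 + (1/12)·5 + (1/36)·6 = 91/36
Expected profit = 91/36 − 5 = -89/36 ≈ -$2.47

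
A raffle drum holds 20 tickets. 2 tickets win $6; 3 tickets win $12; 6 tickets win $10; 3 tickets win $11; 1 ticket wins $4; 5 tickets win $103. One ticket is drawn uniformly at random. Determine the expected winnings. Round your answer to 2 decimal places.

$33.00

E[payout] = (2/20)·6 + (3/20)·12 + (6/20)·10 + (3/20)·11 + (1/20)·4 + (5/20)·103 = 33
≈ $33.00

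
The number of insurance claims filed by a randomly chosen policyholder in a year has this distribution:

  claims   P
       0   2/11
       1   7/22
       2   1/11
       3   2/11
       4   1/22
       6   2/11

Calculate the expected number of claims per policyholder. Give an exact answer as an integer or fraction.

E[X] = (2/11)·0 + (7/22)·1 + (1/11)·2 + (2/11)·3 + (1/22)·4 + (2/11)·6
     = 51/22

51/22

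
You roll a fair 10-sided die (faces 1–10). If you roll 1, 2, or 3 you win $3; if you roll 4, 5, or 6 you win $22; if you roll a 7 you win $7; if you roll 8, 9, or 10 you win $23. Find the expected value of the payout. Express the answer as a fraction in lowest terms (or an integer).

151/10 dollars

E[payout] = (3/10)·3 + (1/10)·7 + (3/10)·22 + (3/10)·23 = 151/10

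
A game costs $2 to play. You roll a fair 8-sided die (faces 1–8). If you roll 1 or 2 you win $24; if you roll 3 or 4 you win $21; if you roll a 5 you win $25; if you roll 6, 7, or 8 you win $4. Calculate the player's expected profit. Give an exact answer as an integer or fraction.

111/8 dollars

E[payout] = (3/8)·4 + (1/4)·21 + (1/4)·24 + (1/8)·25 = 127/8
Expected profit = 127/8 − 2 = 111/8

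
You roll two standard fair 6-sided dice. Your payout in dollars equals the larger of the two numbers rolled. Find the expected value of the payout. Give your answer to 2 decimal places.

Distribution of the larger of the two numbers rolled: 1 w.p. 1/36, 2 w.p. 1/12, 3 w.p. 5/36, 4 w.p. 7/36, 5 w.p. 1/4, 6 w.p. 11/36
E[payout] = (1/36)·1 + (1/12)·2 + (5/36)·3 + (7/36)·4 + (1/4)·5 + (11/36)·6 = 161/36
≈ $4.47

$4.47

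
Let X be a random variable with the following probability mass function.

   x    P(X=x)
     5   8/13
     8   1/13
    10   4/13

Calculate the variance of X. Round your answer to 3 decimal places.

5.254

E[X] = (8/13)·5 + (1/13)·8 + (4/13)·10 = 88/13
E[X²] = (8/13)·25 + (1/13)·64 + (4/13)·100 = 664/13
Var(X) = 664/13 − (88/13)² = 888/169 ≈ 5.254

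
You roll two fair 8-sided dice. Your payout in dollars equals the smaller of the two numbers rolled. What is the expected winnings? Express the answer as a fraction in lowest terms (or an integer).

51/16 dollars

Distribution of the smaller of the two numbers rolled: 1 w.p. 15/64, 2 w.p. 13/64, 3 w.p. 11/64, 4 w.p. 9/64, 5 w.p. 7/64, 6 w.p. 5/64, …
E[payout] = (15/64)·1 + (13/64)·2 + (11/64)·3 + (9/64)·4 + (7/64)·5 + (5/64)·6 + (3/64)·7 + (1/64)·8 = 51/16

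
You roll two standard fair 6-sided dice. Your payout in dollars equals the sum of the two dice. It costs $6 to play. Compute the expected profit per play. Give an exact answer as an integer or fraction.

Distribution of the sum of the two dice: 2 w.p. 1/36, 3 w.p. 1/18, 4 w.p. 1/12, 5 w.p. 1/9, 6 w.p. 5/36, 7 w.p. 1/6, …
E[payout] = (1/36)·2 + (1/18)·3 + (1/12)·4 + (1/9)·5 + (5/36)·6 + (1/6)·7 + (5/36)·8 + (1/9)·9 + (1/12)·10 + (1/18)·11 + (1/36)·12 = 7
Expected profit = 7 − 6 = 1

$1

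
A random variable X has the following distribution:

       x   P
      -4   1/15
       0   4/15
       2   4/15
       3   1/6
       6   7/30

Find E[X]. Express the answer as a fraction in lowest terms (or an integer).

13/6

E[X] = (1/15)·(-4) + (4/15)·0 + (4/15)·2 + (1/6)·3 + (7/30)·6
     = 13/6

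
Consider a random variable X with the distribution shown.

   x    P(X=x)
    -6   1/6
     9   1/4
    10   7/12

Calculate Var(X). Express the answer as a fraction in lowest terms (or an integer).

E[X] = (1/6)·(-6) + (1/4)·9 + (7/12)·10 = 85/12
E[X²] = (1/6)·36 + (1/4)·81 + (7/12)·100 = 1015/12
Var(X) = 1015/12 − (85/12)² = 4955/144

4955/144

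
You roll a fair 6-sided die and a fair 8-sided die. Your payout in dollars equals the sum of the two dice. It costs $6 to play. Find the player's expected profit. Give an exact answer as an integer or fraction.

$2

Distribution of the sum of the two dice: 2 w.p. 1/48, 3 w.p. 1/24, 4 w.p. 1/16, 5 w.p. 1/12, 6 w.p. 5/48, 7 w.p. 1/8, …
E[payout] = (1/48)·2 + (1/24)·3 + (1/16)·4 + (1/12)·5 + (5/48)·6 + (1/8)·7 + (1/8)·8 + (1/8)·9 + (5/48)·10 + (1/12)·11 + (1/16)·12 + (1/24)·13 + (1/48)·14 = 8
Expected profit = 8 − 6 = 2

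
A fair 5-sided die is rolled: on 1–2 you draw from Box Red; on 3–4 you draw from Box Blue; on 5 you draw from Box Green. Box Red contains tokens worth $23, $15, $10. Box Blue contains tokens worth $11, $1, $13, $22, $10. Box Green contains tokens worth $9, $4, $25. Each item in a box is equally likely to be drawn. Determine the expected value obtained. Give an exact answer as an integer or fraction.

E[X | Box Red] = (23 + 15 + 10)/3 = 16
E[X | Box Blue] = (11 + 1 + 13 + 22 + 10)/5 = 57/5
E[X | Box Green] = (9 + 4 + 25)/3 = 38/3
E[X] = (2/5)·16 + (2/5)·57/5 + (1/5)·38/3 = 1012/75

1012/75 dollars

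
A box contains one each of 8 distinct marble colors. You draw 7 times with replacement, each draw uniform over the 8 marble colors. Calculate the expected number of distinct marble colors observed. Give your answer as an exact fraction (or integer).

Let Xⱼ=1 if type j appears at least once. P(Xⱼ=1) = 1 − ((8−1)/8)^7 = 1273609/2097152.
E[#distinct] = 8·1273609/2097152 = 1273609/262144.

1273609/262144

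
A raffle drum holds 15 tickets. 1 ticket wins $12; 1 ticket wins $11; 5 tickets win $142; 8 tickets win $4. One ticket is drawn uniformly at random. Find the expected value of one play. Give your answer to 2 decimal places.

$51.00

E[payout] = (1/15)·12 + (1/15)·11 + (5/15)·142 + (8/15)·4 = 51
≈ $51.00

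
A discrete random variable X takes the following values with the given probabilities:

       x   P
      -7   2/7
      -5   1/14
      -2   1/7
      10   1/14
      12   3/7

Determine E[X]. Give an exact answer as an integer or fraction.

45/14

E[X] = (2/7)·(-7) + (1/14)·(-5) + (1/7)·(-2) + (1/14)·10 + (3/7)·12
     = 45/14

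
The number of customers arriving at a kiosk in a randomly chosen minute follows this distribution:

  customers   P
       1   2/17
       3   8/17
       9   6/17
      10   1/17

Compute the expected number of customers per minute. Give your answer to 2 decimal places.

5.29

E[X] = (2/17)·1 + (8/17)·3 + (6/17)·9 + (1/17)·10
     = 90/17 ≈ 5.29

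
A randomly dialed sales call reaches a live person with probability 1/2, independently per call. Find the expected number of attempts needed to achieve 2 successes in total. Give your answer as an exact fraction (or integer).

4

By linearity (sum of 2 independent geometric waits), E[trials] = 2/p = 2/(1/2) = 4.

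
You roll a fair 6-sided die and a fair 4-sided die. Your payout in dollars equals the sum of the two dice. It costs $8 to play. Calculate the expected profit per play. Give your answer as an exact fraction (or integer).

-$2

Distribution of the sum of the two dice: 2 w.p. 1/24, 3 w.p. 1/12, 4 w.p. 1/8, 5 w.p. 1/6, 6 w.p. 1/6, 7 w.p. 1/6, …
E[payout] = (1/24)·2 + (1/12)·3 + (1/8)·4 + (1/6)·5 + (1/6)·6 + (1/6)·7 + (1/8)·8 + (1/12)·9 + (1/24)·10 = 6
Expected profit = 6 − 8 = -2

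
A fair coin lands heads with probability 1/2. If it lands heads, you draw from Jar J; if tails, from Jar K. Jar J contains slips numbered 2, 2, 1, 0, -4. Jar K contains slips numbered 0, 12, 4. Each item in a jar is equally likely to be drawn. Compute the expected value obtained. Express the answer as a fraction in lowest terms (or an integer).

E[X | Jar J] = (2 + 2 + 1 + 0 − 4)/5 = 1/5
E[X | Jar K] = (0 + 12 + 4)/3 = 16/3
E[X] = (1/2)·1/5 + (1/2)·16/3 = 83/30

83/30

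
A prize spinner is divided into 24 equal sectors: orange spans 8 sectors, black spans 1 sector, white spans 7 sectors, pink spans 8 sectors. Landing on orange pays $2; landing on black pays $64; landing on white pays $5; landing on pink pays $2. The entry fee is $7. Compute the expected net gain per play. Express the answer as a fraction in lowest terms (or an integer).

E[payout] = (8/24)·2 + (1/24)·64 + (7/24)·5 + (8/24)·2 = 131/24
Expected profit = 131/24 − 7 = -37/24

-37/24 dollars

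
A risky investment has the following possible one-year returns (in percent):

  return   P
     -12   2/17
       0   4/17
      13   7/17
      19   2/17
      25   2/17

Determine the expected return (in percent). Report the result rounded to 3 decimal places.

E[X] = (2/17)·(-12) + (4/17)·0 + (7/17)·13 + (2/17)·19 + (2/17)·25
     = 155/17 ≈ 9.118

9.118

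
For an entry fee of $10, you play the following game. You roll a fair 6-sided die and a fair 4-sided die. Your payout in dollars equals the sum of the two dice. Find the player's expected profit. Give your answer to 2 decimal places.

-$4.00

Distribution of the sum of the two dice: 2 w.p. 1/24, 3 w.p. 1/12, 4 w.p. 1/8, 5 w.p. 1/6, 6 w.p. 1/6, 7 w.p. 1/6, …
E[payout] = (1/24)·2 + (1/12)·3 + (1/8)·4 + (1/6)·5 + (1/6)·6 + (1/6)·7 + (1/8)·8 + (1/12)·9 + (1/24)·10 = 6
Expected profit = 6 − 10 = -4 ≈ -$4.00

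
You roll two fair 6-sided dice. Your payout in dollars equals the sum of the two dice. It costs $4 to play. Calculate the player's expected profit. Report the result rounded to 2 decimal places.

Distribution of the sum of the two dice: 2 w.p. 1/36, 3 w.p. 1/18, 4 w.p. 1/12, 5 w.p. 1/9, 6 w.p. 5/36, 7 w.p. 1/6, …
E[payout] = (1/36)·2 + (1/18)·3 + (1/12)·4 + (1/9)·5 + (5/36)·6 + (1/6)·7 + (5/36)·8 + (1/9)·9 + (1/12)·10 + (1/18)·11 + (1/36)·12 = 7
Expected profit = 7 − 4 = 3 ≈ $3.00

$3.00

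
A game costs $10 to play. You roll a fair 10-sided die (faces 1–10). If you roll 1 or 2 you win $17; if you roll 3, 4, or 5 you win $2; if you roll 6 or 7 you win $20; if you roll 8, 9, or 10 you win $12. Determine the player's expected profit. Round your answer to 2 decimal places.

$1.60

E[payout] = (3/10)·2 + (3/10)·12 + (1/5)·17 + (1/5)·20 = 58/5
Expected profit = 58/5 − 10 = 8/5 ≈ $1.60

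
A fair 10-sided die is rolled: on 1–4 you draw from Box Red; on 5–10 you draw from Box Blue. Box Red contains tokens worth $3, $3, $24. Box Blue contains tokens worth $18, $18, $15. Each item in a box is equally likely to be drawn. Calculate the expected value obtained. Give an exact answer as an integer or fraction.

E[X | Box Red] = (3 + 3 + 24)/3 = 10
E[X | Box Blue] = (18 + 18 + 15)/3 = 17
E[X] = (2/5)·10 + (3/5)·17 = 71/5

71/5 dollars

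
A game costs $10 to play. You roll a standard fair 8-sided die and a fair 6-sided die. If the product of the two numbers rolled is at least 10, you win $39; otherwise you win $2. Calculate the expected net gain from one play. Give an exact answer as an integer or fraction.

E[payout] = (19/48)·2 + (29/48)·39 = 1169/48
Expected profit = 1169/48 − 10 = 689/48

689/48 dollars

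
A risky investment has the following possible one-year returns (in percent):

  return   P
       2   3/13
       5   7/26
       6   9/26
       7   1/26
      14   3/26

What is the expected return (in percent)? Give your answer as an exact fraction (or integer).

75/13

E[X] = (3/13)·2 + (7/26)·5 + (9/26)·6 + (1/26)·7 + (3/26)·14
     = 75/13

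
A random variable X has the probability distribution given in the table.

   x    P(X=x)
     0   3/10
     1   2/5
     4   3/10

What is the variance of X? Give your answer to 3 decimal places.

E[X] = (3/10)·0 + (2/5)·1 + (3/10)·4 = 8/5
E[X²] = (3/10)·0 + (2/5)·1 + (3/10)·16 = 26/5
Var(X) = 26/5 − (8/5)² = 66/25 ≈ 2.640

2.640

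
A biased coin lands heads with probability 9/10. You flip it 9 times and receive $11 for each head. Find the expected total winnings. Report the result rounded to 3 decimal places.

E[#heads] = 9·9/10 = 81/10 (linearity over flips).
E[winnings] = 11·81/10 = 891/10.
≈ 89.100

$89.100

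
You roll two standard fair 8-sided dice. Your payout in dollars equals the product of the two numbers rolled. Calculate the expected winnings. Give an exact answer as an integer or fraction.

81/4 dollars

Distribution of the product of the two numbers rolled: 1 w.p. 1/64, 2 w.p. 1/32, 3 w.p. 1/32, 4 w.p. 3/64, 5 w.p. 1/32, 6 w.p. 1/16, …
E[payout] = (1/64)·1 + (1/32)·2 + (1/32)·3 + (3/64)·4 + (1/32)·5 + (1/16)·6 + (1/32)·7 + (1/16)·8 + (1/64)·9 + (1/32)·10 + (1/16)·12 + (1/32)·14 + (1/32)·15 + (3/64)·16 + (1/32)·18 + (1/32)·20 + (1/32)·21 + (1/16)·24 + (1/64)·25 + (1/32)·28 + (1/32)·30 + (1/32)·32 + (1/32)·35 + (1/64)·36 + (1/32)·40 + (1/32)·42 + (1/32)·48 + (1/64)·49 + (1/32)·56 + (1/64)·64 = 81/4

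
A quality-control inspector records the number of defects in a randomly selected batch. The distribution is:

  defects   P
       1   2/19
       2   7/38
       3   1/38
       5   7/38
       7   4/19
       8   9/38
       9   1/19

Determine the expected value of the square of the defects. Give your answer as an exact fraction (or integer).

673/19

E[X²] = (2/19)·1 + (7/38)·4 + (1/38)·9 + (7/38)·25 + (4/19)·49 + (9/38)·64 + (1/19)·81
     = 673/19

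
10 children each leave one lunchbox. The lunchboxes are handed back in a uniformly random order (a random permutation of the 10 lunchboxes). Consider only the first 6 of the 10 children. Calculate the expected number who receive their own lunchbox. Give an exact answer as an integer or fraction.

3/5

Let Xᵢ = 1 if person i gets their own lunchbox. For each i, P(Xᵢ=1) = 1/10.
By linearity of expectation, E[X₁+…+X_6] = 6·(1/10) = 3/5.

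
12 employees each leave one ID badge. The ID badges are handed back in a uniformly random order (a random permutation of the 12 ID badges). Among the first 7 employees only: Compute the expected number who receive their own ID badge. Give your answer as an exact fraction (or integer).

7/12

Let Xᵢ = 1 if person i gets their own ID badge. For each i, P(Xᵢ=1) = 1/12.
By linearity of expectation, E[X₁+…+X_7] = 7·(1/12) = 7/12.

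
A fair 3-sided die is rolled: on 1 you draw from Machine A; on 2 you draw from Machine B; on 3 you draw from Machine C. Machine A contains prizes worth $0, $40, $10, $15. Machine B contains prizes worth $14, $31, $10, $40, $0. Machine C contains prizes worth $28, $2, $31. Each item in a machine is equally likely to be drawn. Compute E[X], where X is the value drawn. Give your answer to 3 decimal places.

E[X | Machine A] = (0 + 40 + 10 + 15)/4 = 65/4
E[X | Machine B] = (14 + 31 + 10 + 40 + 0)/5 = 19
E[X | Machine C] = (28 + 2 + 31)/3 = 61/3
E[X] = (1/3)·65/4 + (1/3)·19 + (1/3)·61/3 = 667/36 ≈ 18.528

$18.528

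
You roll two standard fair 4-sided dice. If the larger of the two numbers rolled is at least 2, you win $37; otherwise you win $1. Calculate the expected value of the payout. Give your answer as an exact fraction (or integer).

139/4 dollars

E[payout] = (1/16)·1 + (15/16)·37 = 139/4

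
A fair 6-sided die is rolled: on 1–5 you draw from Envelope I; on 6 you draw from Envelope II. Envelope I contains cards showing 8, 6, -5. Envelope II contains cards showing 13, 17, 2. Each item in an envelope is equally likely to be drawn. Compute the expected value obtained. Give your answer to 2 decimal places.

4.28

E[X | Envelope I] = (8 + 6 − 5)/3 = 3
E[X | Envelope II] = (13 + 17 + 2)/3 = 32/3
E[X] = (5/6)·3 + (1/6)·32/3 = 77/18 ≈ 4.28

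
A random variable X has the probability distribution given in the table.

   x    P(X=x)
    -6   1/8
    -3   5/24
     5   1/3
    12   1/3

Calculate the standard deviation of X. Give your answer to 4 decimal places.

E[X] = 103/24, E[X²] = 1505/24
Var(X) = E[X²] − (E[X])² = 1505/24 − 10609/576 = 25511/576
SD(X) = √(25511/576) ≈ 6.6551

6.6551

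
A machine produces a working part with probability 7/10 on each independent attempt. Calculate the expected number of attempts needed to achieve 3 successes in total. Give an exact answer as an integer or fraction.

30/7

By linearity (sum of 3 independent geometric waits), E[trials] = 3/p = 3/(7/10) = 30/7.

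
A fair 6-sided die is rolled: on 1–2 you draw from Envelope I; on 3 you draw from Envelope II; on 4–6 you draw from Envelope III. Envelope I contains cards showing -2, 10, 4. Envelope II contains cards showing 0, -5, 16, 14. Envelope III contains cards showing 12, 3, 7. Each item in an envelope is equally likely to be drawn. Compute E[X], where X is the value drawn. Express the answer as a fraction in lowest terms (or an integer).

145/24

E[X | Envelope I] = (-2 + 10 + 4)/3 = 4
E[X | Envelope II] = (0 − 5 + 16 + 14)/4 = 25/4
E[X | Envelope III] = (12 + 3 + 7)/3 = 22/3
E[X] = (1/3)·4 + (1/6)·25/4 + (1/2)·22/3 = 145/24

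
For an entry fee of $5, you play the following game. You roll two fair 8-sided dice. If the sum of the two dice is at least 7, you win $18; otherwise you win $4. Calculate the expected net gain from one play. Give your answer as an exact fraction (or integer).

E[payout] = (15/64)·4 + (49/64)·18 = 471/32
Expected profit = 471/32 − 5 = 311/32

311/32 dollars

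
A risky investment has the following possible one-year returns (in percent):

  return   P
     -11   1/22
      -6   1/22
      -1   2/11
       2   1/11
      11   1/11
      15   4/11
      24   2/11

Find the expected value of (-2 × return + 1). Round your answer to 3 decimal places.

-19.091

E[-2x+1] = (1/22)·23 + (1/22)·13 + (2/11)·3 + (1/11)·(-3) + (1/11)·(-21) + (4/11)·(-29) + (2/11)·(-47)
     = -210/11 ≈ -19.091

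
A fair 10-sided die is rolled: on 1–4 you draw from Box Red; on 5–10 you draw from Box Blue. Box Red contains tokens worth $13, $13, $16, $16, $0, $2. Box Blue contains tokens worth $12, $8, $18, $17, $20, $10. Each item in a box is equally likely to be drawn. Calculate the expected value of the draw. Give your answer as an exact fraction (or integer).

E[X | Box Red] = (13 + 13 + 16 + 16 + 0 + 2)/6 = 10
E[X | Box Blue] = (12 + 8 + 18 + 17 + 20 + 10)/6 = 85/6
E[X] = (2/5)·10 + (3/5)·85/6 = 25/2

25/2 dollars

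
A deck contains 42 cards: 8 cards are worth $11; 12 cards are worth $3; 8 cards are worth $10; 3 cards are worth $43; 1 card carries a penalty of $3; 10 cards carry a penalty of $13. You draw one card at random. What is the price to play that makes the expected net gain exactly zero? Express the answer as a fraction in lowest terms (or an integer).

100/21 dollars

E[payout] = (8/42)·11 + (12/42)·3 + (8/42)·10 + (3/42)·43 + (1/42)·(-3) + (10/42)·(-13) = 100/21
Fair fee = E[payout] = 100/21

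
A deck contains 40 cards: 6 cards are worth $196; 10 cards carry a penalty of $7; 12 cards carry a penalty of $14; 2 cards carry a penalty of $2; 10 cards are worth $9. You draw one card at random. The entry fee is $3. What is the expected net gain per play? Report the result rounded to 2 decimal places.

$22.60

E[payout] = (6/40)·196 + (10/40)·(-7) + (12/40)·(-14) + (2/40)·(-2) + (10/40)·9 = 128/5
Expected profit = 128/5 − 3 = 113/5 ≈ $22.60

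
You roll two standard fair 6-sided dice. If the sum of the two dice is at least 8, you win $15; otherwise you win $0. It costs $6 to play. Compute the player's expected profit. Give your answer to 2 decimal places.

$0.25

E[payout] = (7/12)·0 + (5/12)·15 = 25/4
Expected profit = 25/4 − 6 = 1/4 ≈ $0.25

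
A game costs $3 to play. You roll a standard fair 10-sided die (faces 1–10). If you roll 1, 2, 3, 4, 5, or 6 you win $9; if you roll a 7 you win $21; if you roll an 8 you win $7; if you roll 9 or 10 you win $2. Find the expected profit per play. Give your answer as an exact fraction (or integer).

E[payout] = (1/5)·2 + (1/10)·7 + (3/5)·9 + (1/10)·21 = 43/5
Expected profit = 43/5 − 3 = 28/5

28/5 dollars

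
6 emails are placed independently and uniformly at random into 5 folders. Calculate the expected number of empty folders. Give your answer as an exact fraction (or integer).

Let Xⱼ=1 if folder j is empty. P(Xⱼ=1) = ((5-1)/5)^6 = 4096/15625.
By linearity, E[#empty] = 5·4096/15625 = 4096/3125.

4096/3125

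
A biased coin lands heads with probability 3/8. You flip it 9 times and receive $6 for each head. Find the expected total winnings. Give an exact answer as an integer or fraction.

81/4 dollars

E[#heads] = 9·3/8 = 27/8 (linearity over flips).
E[winnings] = 6·27/8 = 81/4.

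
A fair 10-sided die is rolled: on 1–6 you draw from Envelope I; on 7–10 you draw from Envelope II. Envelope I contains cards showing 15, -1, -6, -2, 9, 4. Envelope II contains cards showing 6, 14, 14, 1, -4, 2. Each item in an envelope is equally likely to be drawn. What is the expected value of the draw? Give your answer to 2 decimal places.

4.10

E[X | Envelope I] = (15 − 1 − 6 − 2 + 9 + 4)/6 = 19/6
E[X | Envelope II] = (6 + 14 + 14 + 1 − 4 + 2)/6 = 11/2
E[X] = (3/5)·19/6 + (2/5)·11/2 = 41/10 ≈ 4.10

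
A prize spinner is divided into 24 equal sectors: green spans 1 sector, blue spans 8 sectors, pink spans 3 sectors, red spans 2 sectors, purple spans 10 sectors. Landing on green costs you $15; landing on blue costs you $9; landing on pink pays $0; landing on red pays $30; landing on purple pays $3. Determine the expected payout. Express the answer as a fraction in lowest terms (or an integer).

E[payout] = (1/24)·(-15) + (8/24)·(-9) + (3/24)·0 + (2/24)·30 + (10/24)·3 = 1/8

1/8 dollars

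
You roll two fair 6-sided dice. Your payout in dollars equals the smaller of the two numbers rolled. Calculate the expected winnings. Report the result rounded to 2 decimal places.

$2.53

Distribution of the smaller of the two numbers rolled: 1 w.p. 11/36, 2 w.p. 1/4, 3 w.p. 7/36, 4 w.p. 5/36, 5 w.p. 1/12, 6 w.p. 1/36
E[payout] = (11/36)·1 + (1/4)·2 + (7/36)·3 + (5/36)·4 + (1/12)·5 + (1/36)·6 = 91/36
≈ $2.53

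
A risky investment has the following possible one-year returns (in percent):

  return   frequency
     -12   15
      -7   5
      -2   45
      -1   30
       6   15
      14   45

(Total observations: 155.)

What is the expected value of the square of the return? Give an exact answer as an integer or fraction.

2395/31

Total = 155, so P(return=-12) = 15/155, etc.
E[X²] = (3/31)·144 + (1/31)·49 + (9/31)·4 + (6/31)·1 + (3/31)·36 + (9/31)·196
     = 2395/31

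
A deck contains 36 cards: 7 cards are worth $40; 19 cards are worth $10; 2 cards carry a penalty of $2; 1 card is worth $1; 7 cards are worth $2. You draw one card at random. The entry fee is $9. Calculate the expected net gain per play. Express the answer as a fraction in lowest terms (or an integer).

E[payout] = (7/36)·40 + (19/36)·10 + (2/36)·(-2) + (1/36)·1 + (7/36)·2 = 481/36
Expected profit = 481/36 − 9 = 157/36

157/36 dollars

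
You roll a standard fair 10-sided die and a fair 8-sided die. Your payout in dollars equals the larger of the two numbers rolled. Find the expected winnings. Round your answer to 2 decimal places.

Distribution of the larger of the two numbers rolled: 1 w.p. 1/80, 2 w.p. 3/80, 3 w.p. 1/16, 4 w.p. 7/80, 5 w.p. 9/80, 6 w.p. 11/80, …
E[payout] = (1/80)·1 + (3/80)·2 + (1/16)·3 + (7/80)·4 + (9/80)·5 + (11/80)·6 + (13/80)·7 + (3/16)·8 + (1/10)·9 + (1/10)·10 = 131/20
≈ $6.55

$6.55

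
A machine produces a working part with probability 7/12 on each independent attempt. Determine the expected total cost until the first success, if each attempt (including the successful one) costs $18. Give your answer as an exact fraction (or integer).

E[#attempts] = 1/p = 12/7; E[cost] = 18·12/7 = 216/7.

216/7 dollars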